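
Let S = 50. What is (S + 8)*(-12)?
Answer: -696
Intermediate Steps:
(S + 8)*(-12) = (50 + 8)*(-12) = 58*(-12) = -696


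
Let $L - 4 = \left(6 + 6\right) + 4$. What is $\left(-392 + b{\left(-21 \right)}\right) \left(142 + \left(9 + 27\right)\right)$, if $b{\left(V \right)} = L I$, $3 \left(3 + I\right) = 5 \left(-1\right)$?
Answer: $- \frac{259168}{3} \approx -86389.0$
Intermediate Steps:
$L = 20$ ($L = 4 + \left(\left(6 + 6\right) + 4\right) = 4 + \left(12 + 4\right) = 4 + 16 = 20$)
$I = - \frac{14}{3}$ ($I = -3 + \frac{5 \left(-1\right)}{3} = -3 + \frac{1}{3} \left(-5\right) = -3 - \frac{5}{3} = - \frac{14}{3} \approx -4.6667$)
$b{\left(V \right)} = - \frac{280}{3}$ ($b{\left(V \right)} = 20 \left(- \frac{14}{3}\right) = - \frac{280}{3}$)
$\left(-392 + b{\left(-21 \right)}\right) \left(142 + \left(9 + 27\right)\right) = \left(-392 - \frac{280}{3}\right) \left(142 + \left(9 + 27\right)\right) = - \frac{1456 \left(142 + 36\right)}{3} = \left(- \frac{1456}{3}\right) 178 = - \frac{259168}{3}$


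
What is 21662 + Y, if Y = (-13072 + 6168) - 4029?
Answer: 10729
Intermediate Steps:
Y = -10933 (Y = -6904 - 4029 = -10933)
21662 + Y = 21662 - 10933 = 10729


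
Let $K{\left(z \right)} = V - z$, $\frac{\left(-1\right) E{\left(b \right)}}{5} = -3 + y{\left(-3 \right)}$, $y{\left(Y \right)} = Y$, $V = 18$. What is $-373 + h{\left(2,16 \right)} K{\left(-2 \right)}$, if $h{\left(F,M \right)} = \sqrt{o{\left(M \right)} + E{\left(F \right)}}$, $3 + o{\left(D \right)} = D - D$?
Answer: $-373 + 60 \sqrt{3} \approx -269.08$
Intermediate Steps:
$o{\left(D \right)} = -3$ ($o{\left(D \right)} = -3 + \left(D - D\right) = -3 + 0 = -3$)
$E{\left(b \right)} = 30$ ($E{\left(b \right)} = - 5 \left(-3 - 3\right) = \left(-5\right) \left(-6\right) = 30$)
$h{\left(F,M \right)} = 3 \sqrt{3}$ ($h{\left(F,M \right)} = \sqrt{-3 + 30} = \sqrt{27} = 3 \sqrt{3}$)
$K{\left(z \right)} = 18 - z$
$-373 + h{\left(2,16 \right)} K{\left(-2 \right)} = -373 + 3 \sqrt{3} \left(18 - -2\right) = -373 + 3 \sqrt{3} \left(18 + 2\right) = -373 + 3 \sqrt{3} \cdot 20 = -373 + 60 \sqrt{3}$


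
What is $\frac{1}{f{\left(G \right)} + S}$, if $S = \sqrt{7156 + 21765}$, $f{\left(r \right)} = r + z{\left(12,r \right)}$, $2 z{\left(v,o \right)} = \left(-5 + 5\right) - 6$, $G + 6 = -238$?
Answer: $- \frac{247}{32088} - \frac{\sqrt{28921}}{32088} \approx -0.012997$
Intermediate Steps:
$G = -244$ ($G = -6 - 238 = -244$)
$z{\left(v,o \right)} = -3$ ($z{\left(v,o \right)} = \frac{\left(-5 + 5\right) - 6}{2} = \frac{0 - 6}{2} = \frac{1}{2} \left(-6\right) = -3$)
$f{\left(r \right)} = -3 + r$ ($f{\left(r \right)} = r - 3 = -3 + r$)
$S = \sqrt{28921} \approx 170.06$
$\frac{1}{f{\left(G \right)} + S} = \frac{1}{\left(-3 - 244\right) + \sqrt{28921}} = \frac{1}{-247 + \sqrt{28921}}$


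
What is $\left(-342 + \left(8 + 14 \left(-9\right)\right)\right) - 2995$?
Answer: $-3455$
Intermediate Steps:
$\left(-342 + \left(8 + 14 \left(-9\right)\right)\right) - 2995 = \left(-342 + \left(8 - 126\right)\right) - 2995 = \left(-342 - 118\right) - 2995 = -460 - 2995 = -3455$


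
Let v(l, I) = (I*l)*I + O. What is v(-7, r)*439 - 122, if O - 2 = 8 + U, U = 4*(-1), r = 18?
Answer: -993140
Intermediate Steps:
U = -4
O = 6 (O = 2 + (8 - 4) = 2 + 4 = 6)
v(l, I) = 6 + l*I² (v(l, I) = (I*l)*I + 6 = l*I² + 6 = 6 + l*I²)
v(-7, r)*439 - 122 = (6 - 7*18²)*439 - 122 = (6 - 7*324)*439 - 122 = (6 - 2268)*439 - 122 = -2262*439 - 122 = -993018 - 122 = -993140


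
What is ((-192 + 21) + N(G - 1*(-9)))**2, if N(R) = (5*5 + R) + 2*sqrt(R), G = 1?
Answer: 18536 - 544*sqrt(10) ≈ 16816.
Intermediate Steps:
N(R) = 25 + R + 2*sqrt(R) (N(R) = (25 + R) + 2*sqrt(R) = 25 + R + 2*sqrt(R))
((-192 + 21) + N(G - 1*(-9)))**2 = ((-192 + 21) + (25 + (1 - 1*(-9)) + 2*sqrt(1 - 1*(-9))))**2 = (-171 + (25 + (1 + 9) + 2*sqrt(1 + 9)))**2 = (-171 + (25 + 10 + 2*sqrt(10)))**2 = (-171 + (35 + 2*sqrt(10)))**2 = (-136 + 2*sqrt(10))**2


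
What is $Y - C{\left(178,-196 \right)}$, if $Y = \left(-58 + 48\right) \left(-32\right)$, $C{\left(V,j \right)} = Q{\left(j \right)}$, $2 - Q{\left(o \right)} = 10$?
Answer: $328$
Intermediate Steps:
$Q{\left(o \right)} = -8$ ($Q{\left(o \right)} = 2 - 10 = -8$)
$C{\left(V,j \right)} = -8$
$Y = 320$ ($Y = \left(-10\right) \left(-32\right) = 320$)
$Y - C{\left(178,-196 \right)} = 320 - -8 = 320 + 8 = 328$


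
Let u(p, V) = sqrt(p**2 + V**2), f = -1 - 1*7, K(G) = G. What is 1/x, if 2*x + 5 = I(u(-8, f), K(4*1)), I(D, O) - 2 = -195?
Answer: -1/99 ≈ -0.010101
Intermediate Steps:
f = -8 (f = -1 - 7 = -8)
u(p, V) = sqrt(V**2 + p**2)
I(D, O) = -193 (I(D, O) = 2 - 195 = -193)
x = -99 (x = -5/2 + (1/2)*(-193) = -5/2 - 193/2 = -99)
1/x = 1/(-99) = -1/99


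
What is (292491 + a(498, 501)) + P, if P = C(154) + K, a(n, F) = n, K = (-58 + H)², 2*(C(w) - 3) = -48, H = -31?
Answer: 300889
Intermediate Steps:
C(w) = -21 (C(w) = 3 + (½)*(-48) = 3 - 24 = -21)
K = 7921 (K = (-58 - 31)² = (-89)² = 7921)
P = 7900 (P = -21 + 7921 = 7900)
(292491 + a(498, 501)) + P = (292491 + 498) + 7900 = 292989 + 7900 = 300889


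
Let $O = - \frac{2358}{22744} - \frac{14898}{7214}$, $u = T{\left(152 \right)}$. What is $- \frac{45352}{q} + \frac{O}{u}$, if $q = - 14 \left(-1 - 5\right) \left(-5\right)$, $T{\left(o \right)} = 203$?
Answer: $\frac{13485730352593}{124902258180} \approx 107.97$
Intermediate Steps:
$u = 203$
$O = - \frac{88962681}{41018804}$ ($O = \left(-2358\right) \frac{1}{22744} - \frac{7449}{3607} = - \frac{1179}{11372} - \frac{7449}{3607} = - \frac{88962681}{41018804} \approx -2.1688$)
$q = -420$ ($q = - 14 \left(-1 - 5\right) \left(-5\right) = \left(-14\right) \left(-6\right) \left(-5\right) = 84 \left(-5\right) = -420$)
$- \frac{45352}{q} + \frac{O}{u} = - \frac{45352}{-420} - \frac{88962681}{41018804 \cdot 203} = \left(-45352\right) \left(- \frac{1}{420}\right) - \frac{88962681}{8326817212} = \frac{11338}{105} - \frac{88962681}{8326817212} = \frac{13485730352593}{124902258180}$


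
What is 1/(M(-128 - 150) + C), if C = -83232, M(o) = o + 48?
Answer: -1/83462 ≈ -1.1981e-5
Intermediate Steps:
M(o) = 48 + o
1/(M(-128 - 150) + C) = 1/((48 + (-128 - 150)) - 83232) = 1/((48 - 278) - 83232) = 1/(-230 - 83232) = 1/(-83462) = -1/83462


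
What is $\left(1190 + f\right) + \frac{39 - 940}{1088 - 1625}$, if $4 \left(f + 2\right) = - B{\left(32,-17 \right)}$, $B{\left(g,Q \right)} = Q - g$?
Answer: $\frac{2581741}{2148} \approx 1201.9$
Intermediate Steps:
$f = \frac{41}{4}$ ($f = -2 + \frac{\left(-1\right) \left(-17 - 32\right)}{4} = -2 + \frac{\left(-1\right) \left(-49\right)}{4} = -2 + \frac{1}{4} \cdot 49 = -2 + \frac{49}{4} = \frac{41}{4} \approx 10.25$)
$\left(1190 + f\right) + \frac{39 - 940}{1088 - 1625} = \left(1190 + \frac{41}{4}\right) + \frac{39 - 940}{1088 - 1625} = \frac{4801}{4} - \frac{901}{-537} = \frac{4801}{4} - - \frac{901}{537} = \frac{4801}{4} + \frac{901}{537} = \frac{2581741}{2148}$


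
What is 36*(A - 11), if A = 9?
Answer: -72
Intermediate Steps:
36*(A - 11) = 36*(9 - 11) = 36*(-2) = -72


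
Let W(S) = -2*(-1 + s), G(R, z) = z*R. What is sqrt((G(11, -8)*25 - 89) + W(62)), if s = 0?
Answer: I*sqrt(2287) ≈ 47.823*I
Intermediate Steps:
G(R, z) = R*z
W(S) = 2 (W(S) = -2*(-1 + 0) = -2*(-1) = 2)
sqrt((G(11, -8)*25 - 89) + W(62)) = sqrt(((11*(-8))*25 - 89) + 2) = sqrt((-88*25 - 89) + 2) = sqrt((-2200 - 89) + 2) = sqrt(-2289 + 2) = sqrt(-2287) = I*sqrt(2287)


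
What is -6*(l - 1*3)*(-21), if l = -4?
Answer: -882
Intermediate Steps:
-6*(l - 1*3)*(-21) = -6*(-4 - 1*3)*(-21) = -6*(-4 - 3)*(-21) = -6*(-7)*(-21) = 42*(-21) = -882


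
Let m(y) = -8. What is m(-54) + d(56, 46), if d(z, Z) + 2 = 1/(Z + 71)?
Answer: -1169/117 ≈ -9.9915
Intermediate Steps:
d(z, Z) = -2 + 1/(71 + Z) (d(z, Z) = -2 + 1/(Z + 71) = -2 + 1/(71 + Z))
m(-54) + d(56, 46) = -8 + (-141 - 2*46)/(71 + 46) = -8 + (-141 - 92)/117 = -8 + (1/117)*(-233) = -8 - 233/117 = -1169/117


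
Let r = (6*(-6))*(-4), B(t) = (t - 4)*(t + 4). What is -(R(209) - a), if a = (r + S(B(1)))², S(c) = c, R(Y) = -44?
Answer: 16685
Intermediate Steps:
B(t) = (-4 + t)*(4 + t)
r = 144 (r = -36*(-4) = 144)
a = 16641 (a = (144 + (-16 + 1²))² = (144 + (-16 + 1))² = (144 - 15)² = 129² = 16641)
-(R(209) - a) = -(-44 - 1*16641) = -(-44 - 16641) = -1*(-16685) = 16685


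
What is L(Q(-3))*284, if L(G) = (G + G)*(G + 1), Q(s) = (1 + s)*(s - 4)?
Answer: 119280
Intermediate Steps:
Q(s) = (1 + s)*(-4 + s)
L(G) = 2*G*(1 + G) (L(G) = (2*G)*(1 + G) = 2*G*(1 + G))
L(Q(-3))*284 = (2*(-4 + (-3)² - 3*(-3))*(1 + (-4 + (-3)² - 3*(-3))))*284 = (2*(-4 + 9 + 9)*(1 + (-4 + 9 + 9)))*284 = (2*14*(1 + 14))*284 = (2*14*15)*284 = 420*284 = 119280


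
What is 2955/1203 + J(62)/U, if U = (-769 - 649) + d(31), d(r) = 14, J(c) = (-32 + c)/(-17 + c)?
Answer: 2074009/844506 ≈ 2.4559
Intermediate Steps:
J(c) = (-32 + c)/(-17 + c)
U = -1404 (U = (-769 - 649) + 14 = -1418 + 14 = -1404)
2955/1203 + J(62)/U = 2955/1203 + ((-32 + 62)/(-17 + 62))/(-1404) = 2955*(1/1203) + (30/45)*(-1/1404) = 985/401 + ((1/45)*30)*(-1/1404) = 985/401 + (⅔)*(-1/1404) = 985/401 - 1/2106 = 2074009/844506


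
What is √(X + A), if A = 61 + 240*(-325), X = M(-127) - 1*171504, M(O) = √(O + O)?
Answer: √(-249443 + I*√254) ≈ 0.016 + 499.44*I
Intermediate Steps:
M(O) = √2*√O (M(O) = √(2*O) = √2*√O)
X = -171504 + I*√254 (X = √2*√(-127) - 1*171504 = √2*(I*√127) - 171504 = I*√254 - 171504 = -171504 + I*√254 ≈ -1.715e+5 + 15.937*I)
A = -77939 (A = 61 - 78000 = -77939)
√(X + A) = √((-171504 + I*√254) - 77939) = √(-249443 + I*√254)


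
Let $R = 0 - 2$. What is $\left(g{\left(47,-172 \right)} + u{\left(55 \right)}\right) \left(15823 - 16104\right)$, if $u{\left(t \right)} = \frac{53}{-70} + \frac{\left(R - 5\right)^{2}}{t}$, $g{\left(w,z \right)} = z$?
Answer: $\frac{37186697}{770} \approx 48294.0$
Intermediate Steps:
$R = -2$
$u{\left(t \right)} = - \frac{53}{70} + \frac{49}{t}$ ($u{\left(t \right)} = \frac{53}{-70} + \frac{\left(-2 - 5\right)^{2}}{t} = 53 \left(- \frac{1}{70}\right) + \frac{\left(-7\right)^{2}}{t} = - \frac{53}{70} + \frac{49}{t}$)
$\left(g{\left(47,-172 \right)} + u{\left(55 \right)}\right) \left(15823 - 16104\right) = \left(-172 - \left(\frac{53}{70} - \frac{49}{55}\right)\right) \left(15823 - 16104\right) = \left(-172 + \left(- \frac{53}{70} + 49 \cdot \frac{1}{55}\right)\right) \left(-281\right) = \left(-172 + \left(- \frac{53}{70} + \frac{49}{55}\right)\right) \left(-281\right) = \left(-172 + \frac{103}{770}\right) \left(-281\right) = \left(- \frac{132337}{770}\right) \left(-281\right) = \frac{37186697}{770}$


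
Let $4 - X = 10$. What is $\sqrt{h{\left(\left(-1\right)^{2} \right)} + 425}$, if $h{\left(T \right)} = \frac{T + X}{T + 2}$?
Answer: $\frac{\sqrt{3810}}{3} \approx 20.575$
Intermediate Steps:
$X = -6$ ($X = 4 - 10 = -6$)
$h{\left(T \right)} = \frac{-6 + T}{2 + T}$ ($h{\left(T \right)} = \frac{T - 6}{T + 2} = \frac{-6 + T}{2 + T}$)
$\sqrt{h{\left(\left(-1\right)^{2} \right)} + 425} = \sqrt{\frac{-6 + \left(-1\right)^{2}}{2 + \left(-1\right)^{2}} + 425} = \sqrt{\frac{-6 + 1}{2 + 1} + 425} = \sqrt{\frac{1}{3} \left(-5\right) + 425} = \sqrt{- \frac{5}{3} + 425} = \sqrt{\frac{1270}{3}} = \frac{\sqrt{3810}}{3}$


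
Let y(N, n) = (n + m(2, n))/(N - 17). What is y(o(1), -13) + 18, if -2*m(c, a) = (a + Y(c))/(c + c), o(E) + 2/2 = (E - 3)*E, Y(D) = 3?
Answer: 1487/80 ≈ 18.587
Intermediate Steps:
o(E) = -1 + E*(-3 + E) (o(E) = -1 + (E - 3)*E = -1 + (-3 + E)*E = -1 + E*(-3 + E))
m(c, a) = -(3 + a)/(4*c) (m(c, a) = -(a + 3)/(2*(c + c)) = -(3 + a)/(2*(2*c)) = -(3 + a)*1/(2*c)/2 = -(3 + a)/(4*c))
y(N, n) = (-3/8 + 7*n/8)/(-17 + N) (y(N, n) = (n + (1/4)*(-3 - n)/2)/(N - 17) = (n + (1/4)*(1/2)*(-3 - n))/(-17 + N) = (n + (-3/8 - n/8))/(-17 + N) = (-3/8 + 7*n/8)/(-17 + N))
y(o(1), -13) + 18 = (-3 + 7*(-13))/(8*(-17 + (-1 + 1**2 - 3*1))) + 18 = (-3 - 91)/(8*(-17 + (-1 + 1 - 3))) + 18 = (1/8)*(-94)/(-17 - 3) + 18 = (1/8)*(-94)/(-20) + 18 = (1/8)*(-1/20)*(-94) + 18 = 47/80 + 18 = 1487/80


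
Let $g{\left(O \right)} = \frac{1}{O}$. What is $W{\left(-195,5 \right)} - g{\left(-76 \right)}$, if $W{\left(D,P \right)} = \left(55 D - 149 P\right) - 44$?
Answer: $- \frac{875063}{76} \approx -11514.0$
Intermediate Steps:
$W{\left(D,P \right)} = -44 - 149 P + 55 D$ ($W{\left(D,P \right)} = \left(- 149 P + 55 D\right) - 44 = -44 - 149 P + 55 D$)
$W{\left(-195,5 \right)} - g{\left(-76 \right)} = \left(-44 - 745 + 55 \left(-195\right)\right) - \frac{1}{-76} = \left(-44 - 745 - 10725\right) - - \frac{1}{76} = -11514 + \frac{1}{76} = - \frac{875063}{76}$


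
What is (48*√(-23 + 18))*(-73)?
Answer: -3504*I*√5 ≈ -7835.2*I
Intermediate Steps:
(48*√(-23 + 18))*(-73) = (48*√(-5))*(-73) = (48*(I*√5))*(-73) = (48*I*√5)*(-73) = -3504*I*√5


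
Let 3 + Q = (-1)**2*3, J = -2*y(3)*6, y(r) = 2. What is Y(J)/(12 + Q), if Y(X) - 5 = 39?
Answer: 11/3 ≈ 3.6667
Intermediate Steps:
J = -24 (J = -2*2*6 = -4*6 = -24)
Q = 0 (Q = -3 + (-1)**2*3 = -3 + 1*3 = -3 + 3 = 0)
Y(X) = 44 (Y(X) = 5 + 39 = 44)
Y(J)/(12 + Q) = 44/(12 + 0) = 44/12 = 44*(1/12) = 11/3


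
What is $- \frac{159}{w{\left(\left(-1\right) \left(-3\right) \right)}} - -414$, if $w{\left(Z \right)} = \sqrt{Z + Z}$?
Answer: $414 - \frac{53 \sqrt{6}}{2} \approx 349.09$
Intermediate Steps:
$w{\left(Z \right)} = \sqrt{2} \sqrt{Z}$ ($w{\left(Z \right)} = \sqrt{2 Z} = \sqrt{2} \sqrt{Z}$)
$- \frac{159}{w{\left(\left(-1\right) \left(-3\right) \right)}} - -414 = - \frac{159}{\sqrt{2} \sqrt{\left(-1\right) \left(-3\right)}} - -414 = - \frac{159}{\sqrt{2} \sqrt{3}} + 414 = - \frac{159}{\sqrt{6}} + 414 = - 159 \frac{\sqrt{6}}{6} + 414 = - \frac{53 \sqrt{6}}{2} + 414 = 414 - \frac{53 \sqrt{6}}{2}$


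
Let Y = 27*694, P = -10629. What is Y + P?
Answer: 8109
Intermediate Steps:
Y = 18738
Y + P = 18738 - 10629 = 8109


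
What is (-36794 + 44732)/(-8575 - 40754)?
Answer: -14/87 ≈ -0.16092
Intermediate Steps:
(-36794 + 44732)/(-8575 - 40754) = 7938/(-49329) = 7938*(-1/49329) = -14/87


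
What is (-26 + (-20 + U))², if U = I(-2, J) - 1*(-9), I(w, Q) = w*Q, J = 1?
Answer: 1521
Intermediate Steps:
I(w, Q) = Q*w
U = 7 (U = 1*(-2) - 1*(-9) = -2 + 9 = 7)
(-26 + (-20 + U))² = (-26 + (-20 + 7))² = (-26 - 13)² = (-39)² = 1521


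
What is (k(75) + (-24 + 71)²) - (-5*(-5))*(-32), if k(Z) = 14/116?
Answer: 174529/58 ≈ 3009.1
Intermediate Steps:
k(Z) = 7/58 (k(Z) = 14*(1/116) = 7/58)
(k(75) + (-24 + 71)²) - (-5*(-5))*(-32) = (7/58 + (-24 + 71)²) - (-5*(-5))*(-32) = (7/58 + 47²) - 25*(-32) = (7/58 + 2209) - 1*(-800) = 128129/58 + 800 = 174529/58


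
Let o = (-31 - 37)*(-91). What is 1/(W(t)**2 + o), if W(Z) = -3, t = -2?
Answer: 1/6197 ≈ 0.00016137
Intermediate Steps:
o = 6188 (o = -68*(-91) = 6188)
1/(W(t)**2 + o) = 1/((-3)**2 + 6188) = 1/(9 + 6188) = 1/6197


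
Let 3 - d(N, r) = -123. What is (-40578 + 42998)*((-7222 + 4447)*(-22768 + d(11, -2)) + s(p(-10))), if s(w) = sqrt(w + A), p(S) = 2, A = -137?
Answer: 152052351000 + 7260*I*sqrt(15) ≈ 1.5205e+11 + 28118.0*I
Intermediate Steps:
d(N, r) = 126 (d(N, r) = 3 - 1*(-123) = 3 + 123 = 126)
s(w) = sqrt(-137 + w) (s(w) = sqrt(w - 137) = sqrt(-137 + w))
(-40578 + 42998)*((-7222 + 4447)*(-22768 + d(11, -2)) + s(p(-10))) = (-40578 + 42998)*((-7222 + 4447)*(-22768 + 126) + sqrt(-137 + 2)) = 2420*(-2775*(-22642) + sqrt(-135)) = 2420*(62831550 + 3*I*sqrt(15)) = 152052351000 + 7260*I*sqrt(15)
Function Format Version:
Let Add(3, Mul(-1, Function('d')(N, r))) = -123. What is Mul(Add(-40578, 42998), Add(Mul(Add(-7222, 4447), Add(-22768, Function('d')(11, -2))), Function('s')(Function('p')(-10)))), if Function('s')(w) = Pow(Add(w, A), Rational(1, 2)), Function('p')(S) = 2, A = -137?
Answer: Add(152052351000, Mul(7260, I, Pow(15, Rational(1, 2)))) ≈ Add(1.5205e+11, Mul(28118., I))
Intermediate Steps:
Function('d')(N, r) = 126 (Function('d')(N, r) = Add(3, Mul(-1, -123)) = Add(3, 123) = 126)
Function('s')(w) = Pow(Add(-137, w), Rational(1, 2)) (Function('s')(w) = Pow(Add(w, -137), Rational(1, 2)) = Pow(Add(-137, w), Rational(1, 2)))
Mul(Add(-40578, 42998), Add(Mul(Add(-7222, 4447), Add(-22768, Function('d')(11, -2))), Function('s')(Function('p')(-10)))) = Mul(Add(-40578, 42998), Add(Mul(Add(-7222, 4447), Add(-22768, 126)), Pow(Add(-137, 2), Rational(1, 2)))) = Mul(2420, Add(Mul(-2775, -22642), Pow(-135, Rational(1, 2)))) = Mul(2420, Add(62831550, Mul(3, I, Pow(15, Rational(1, 2))))) = Add(152052351000, Mul(7260, I, Pow(15, Rational(1, 2))))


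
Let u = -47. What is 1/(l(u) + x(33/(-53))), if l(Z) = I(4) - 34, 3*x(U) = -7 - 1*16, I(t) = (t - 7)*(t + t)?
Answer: -3/197 ≈ -0.015228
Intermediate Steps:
I(t) = 2*t*(-7 + t) (I(t) = (-7 + t)*(2*t) = 2*t*(-7 + t))
x(U) = -23/3 (x(U) = (-7 - 1*16)/3 = (-7 - 16)/3 = (⅓)*(-23) = -23/3)
l(Z) = -58 (l(Z) = 2*4*(-7 + 4) - 34 = 2*4*(-3) - 34 = -24 - 34 = -58)
1/(l(u) + x(33/(-53))) = 1/(-58 - 23/3) = 1/(-197/3) = -3/197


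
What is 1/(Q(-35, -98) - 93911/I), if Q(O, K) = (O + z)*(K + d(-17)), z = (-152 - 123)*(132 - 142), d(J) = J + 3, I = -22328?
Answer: -22328/6789404329 ≈ -3.2887e-6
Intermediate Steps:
d(J) = 3 + J
z = 2750 (z = -275*(-10) = 2750)
Q(O, K) = (-14 + K)*(2750 + O) (Q(O, K) = (O + 2750)*(K + (3 - 17)) = (2750 + O)*(K - 14) = (2750 + O)*(-14 + K) = (-14 + K)*(2750 + O))
1/(Q(-35, -98) - 93911/I) = 1/((-38500 - 14*(-35) + 2750*(-98) - 98*(-35)) - 93911/(-22328)) = 1/((-38500 + 490 - 269500 + 3430) - 93911*(-1/22328)) = 1/(-304080 + 93911/22328) = 1/(-6789404329/22328) = -22328/6789404329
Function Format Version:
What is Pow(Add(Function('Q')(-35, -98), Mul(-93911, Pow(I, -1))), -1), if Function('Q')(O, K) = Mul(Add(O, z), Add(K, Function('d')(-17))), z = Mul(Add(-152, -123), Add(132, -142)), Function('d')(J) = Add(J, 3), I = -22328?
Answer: Rational(-22328, 6789404329) ≈ -3.2887e-6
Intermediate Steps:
Function('d')(J) = Add(3, J)
z = 2750 (z = Mul(-275, -10) = 2750)
Function('Q')(O, K) = Mul(Add(-14, K), Add(2750, O)) (Function('Q')(O, K) = Mul(Add(O, 2750), Add(K, Add(3, -17))) = Mul(Add(2750, O), Add(K, -14)) = Mul(Add(2750, O), Add(-14, K)) = Mul(Add(-14, K), Add(2750, O)))
Pow(Add(Function('Q')(-35, -98), Mul(-93911, Pow(I, -1))), -1) = Pow(Add(Add(-38500, Mul(-14, -35), Mul(2750, -98), Mul(-98, -35)), Mul(-93911, Pow(-22328, -1))), -1) = Pow(Add(Add(-38500, 490, -269500, 3430), Mul(-93911, Rational(-1, 22328))), -1) = Pow(Add(-304080, Rational(93911, 22328)), -1) = Pow(Rational(-6789404329, 22328), -1) = Rational(-22328, 6789404329)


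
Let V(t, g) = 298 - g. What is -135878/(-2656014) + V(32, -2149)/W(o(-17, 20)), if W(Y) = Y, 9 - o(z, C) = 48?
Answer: -1082327836/17264091 ≈ -62.692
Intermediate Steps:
o(z, C) = -39 (o(z, C) = 9 - 1*48 = 9 - 48 = -39)
-135878/(-2656014) + V(32, -2149)/W(o(-17, 20)) = -135878/(-2656014) + (298 - 1*(-2149))/(-39) = -135878*(-1/2656014) + (298 + 2149)*(-1/39) = 67939/1328007 + 2447*(-1/39) = 67939/1328007 - 2447/39 = -1082327836/17264091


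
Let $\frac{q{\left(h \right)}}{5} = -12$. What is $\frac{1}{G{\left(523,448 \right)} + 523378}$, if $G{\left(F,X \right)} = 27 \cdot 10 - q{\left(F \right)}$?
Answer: $\frac{1}{523708} \approx 1.9095 \cdot 10^{-6}$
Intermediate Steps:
$q{\left(h \right)} = -60$ ($q{\left(h \right)} = 5 \left(-12\right) = -60$)
$G{\left(F,X \right)} = 330$ ($G{\left(F,X \right)} = 27 \cdot 10 - -60 = 270 + 60 = 330$)
$\frac{1}{G{\left(523,448 \right)} + 523378} = \frac{1}{330 + 523378} = \frac{1}{523708}$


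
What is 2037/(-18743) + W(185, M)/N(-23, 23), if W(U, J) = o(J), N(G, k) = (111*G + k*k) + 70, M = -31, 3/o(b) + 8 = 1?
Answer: -27805857/256366754 ≈ -0.10846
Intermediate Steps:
o(b) = -3/7 (o(b) = 3/(-8 + 1) = 3/(-7) = 3*(-⅐) = -3/7)
N(G, k) = 70 + k² + 111*G (N(G, k) = (111*G + k²) + 70 = (k² + 111*G) + 70 = 70 + k² + 111*G)
W(U, J) = -3/7
2037/(-18743) + W(185, M)/N(-23, 23) = 2037/(-18743) - 3/(7*(70 + 23² + 111*(-23))) = 2037*(-1/18743) - 3/(7*(70 + 529 - 2553)) = -2037/18743 - 3/7/(-1954) = -2037/18743 - 3/7*(-1/1954) = -2037/18743 + 3/13678 = -27805857/256366754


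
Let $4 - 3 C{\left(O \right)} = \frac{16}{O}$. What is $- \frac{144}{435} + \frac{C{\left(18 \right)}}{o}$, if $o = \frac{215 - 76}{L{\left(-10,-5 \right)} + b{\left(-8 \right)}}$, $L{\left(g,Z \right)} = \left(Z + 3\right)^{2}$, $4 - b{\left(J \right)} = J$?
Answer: $- \frac{115184}{544185} \approx -0.21166$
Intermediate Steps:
$b{\left(J \right)} = 4 - J$
$L{\left(g,Z \right)} = \left(3 + Z\right)^{2}$
$C{\left(O \right)} = \frac{4}{3} - \frac{16}{3 O}$ ($C{\left(O \right)} = \frac{4}{3} - \frac{16 \frac{1}{O}}{3} = \frac{4}{3} - \frac{16}{3 O}$)
$o = \frac{139}{16}$ ($o = \frac{215 - 76}{\left(3 - 5\right)^{2} + \left(4 - -8\right)} = \frac{139}{\left(-2\right)^{2} + \left(4 + 8\right)} = \frac{139}{4 + 12} = \frac{139}{16} \approx 8.6875$)
$- \frac{144}{435} + \frac{C{\left(18 \right)}}{o} = - \frac{144}{435} + \frac{\frac{4}{3} \cdot \frac{1}{18} \left(-4 + 18\right)}{\frac{139}{16}} = \left(-144\right) \frac{1}{435} + \frac{4}{3} \cdot \frac{1}{18} \cdot 14 \cdot \frac{16}{139} = - \frac{48}{145} + \frac{28}{27} \cdot \frac{16}{139} = - \frac{48}{145} + \frac{448}{3753} = - \frac{115184}{544185}$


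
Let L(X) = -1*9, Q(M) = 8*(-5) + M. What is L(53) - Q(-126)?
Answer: 157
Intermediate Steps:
Q(M) = -40 + M
L(X) = -9
L(53) - Q(-126) = -9 - (-40 - 126) = -9 - 1*(-166) = -9 + 166 = 157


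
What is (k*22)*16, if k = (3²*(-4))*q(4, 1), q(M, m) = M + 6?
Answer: -126720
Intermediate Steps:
q(M, m) = 6 + M
k = -360 (k = (3²*(-4))*(6 + 4) = (9*(-4))*10 = -36*10 = -360)
(k*22)*16 = -360*22*16 = -7920*16 = -126720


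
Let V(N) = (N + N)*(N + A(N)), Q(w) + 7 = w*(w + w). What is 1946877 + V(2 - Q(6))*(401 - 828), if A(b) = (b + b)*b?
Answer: 425637627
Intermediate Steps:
Q(w) = -7 + 2*w**2 (Q(w) = -7 + w*(w + w) = -7 + w*(2*w) = -7 + 2*w**2)
A(b) = 2*b**2 (A(b) = (2*b)*b = 2*b**2)
V(N) = 2*N*(N + 2*N**2) (V(N) = (N + N)*(N + 2*N**2) = (2*N)*(N + 2*N**2) = 2*N*(N + 2*N**2))
1946877 + V(2 - Q(6))*(401 - 828) = 1946877 + ((2 - (-7 + 2*6**2))**2*(2 + 4*(2 - (-7 + 2*6**2))))*(401 - 828) = 1946877 + ((2 - (-7 + 2*36))**2*(2 + 4*(2 - (-7 + 2*36))))*(-427) = 1946877 + ((2 - (-7 + 72))**2*(2 + 4*(2 - (-7 + 72))))*(-427) = 1946877 + ((2 - 1*65)**2*(2 + 4*(2 - 1*65)))*(-427) = 1946877 + ((2 - 65)**2*(2 + 4*(2 - 65)))*(-427) = 1946877 + ((-63)**2*(2 + 4*(-63)))*(-427) = 1946877 + (3969*(2 - 252))*(-427) = 1946877 + (3969*(-250))*(-427) = 1946877 - 992250*(-427) = 1946877 + 423690750 = 425637627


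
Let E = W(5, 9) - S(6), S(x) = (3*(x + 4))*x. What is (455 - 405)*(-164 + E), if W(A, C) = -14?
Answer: -17900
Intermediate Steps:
S(x) = x*(12 + 3*x) (S(x) = (3*(4 + x))*x = (12 + 3*x)*x = x*(12 + 3*x))
E = -194 (E = -14 - 3*6*(4 + 6) = -14 - 3*6*10 = -14 - 1*180 = -14 - 180 = -194)
(455 - 405)*(-164 + E) = (455 - 405)*(-164 - 194) = 50*(-358) = -17900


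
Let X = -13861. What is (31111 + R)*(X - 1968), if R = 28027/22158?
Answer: -10912284108385/22158 ≈ -4.9248e+8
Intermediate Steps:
R = 28027/22158 (R = 28027*(1/22158) = 28027/22158 ≈ 1.2649)
(31111 + R)*(X - 1968) = (31111 + 28027/22158)*(-13861 - 1968) = (689385565/22158)*(-15829) = -10912284108385/22158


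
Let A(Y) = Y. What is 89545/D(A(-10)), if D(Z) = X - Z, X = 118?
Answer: 89545/128 ≈ 699.57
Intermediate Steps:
D(Z) = 118 - Z
89545/D(A(-10)) = 89545/(118 - 1*(-10)) = 89545/(118 + 10) = 89545/128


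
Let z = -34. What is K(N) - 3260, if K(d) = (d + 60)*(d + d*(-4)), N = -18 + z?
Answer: -2012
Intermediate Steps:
N = -52 (N = -18 - 34 = -52)
K(d) = -3*d*(60 + d) (K(d) = (60 + d)*(d - 4*d) = (60 + d)*(-3*d) = -3*d*(60 + d))
K(N) - 3260 = -3*(-52)*(60 - 52) - 3260 = -3*(-52)*8 - 3260 = 1248 - 3260 = -2012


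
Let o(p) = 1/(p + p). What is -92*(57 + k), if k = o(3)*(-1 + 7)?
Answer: -5336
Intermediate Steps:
o(p) = 1/(2*p)
k = 1 (k = ((½)/3)*(-1 + 7) = ((½)*(⅓))*6 = (⅙)*6 = 1)
-92*(57 + k) = -92*(57 + 1) = -92*58 = -5336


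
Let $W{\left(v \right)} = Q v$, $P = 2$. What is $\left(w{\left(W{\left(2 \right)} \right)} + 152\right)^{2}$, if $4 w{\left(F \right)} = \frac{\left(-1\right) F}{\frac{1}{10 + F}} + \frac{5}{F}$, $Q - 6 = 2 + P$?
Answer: $\frac{1089}{256} \approx 4.2539$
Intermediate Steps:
$Q = 10$ ($Q = 6 + \left(2 + 2\right) = 6 + 4 = 10$)
$W{\left(v \right)} = 10 v$
$w{\left(F \right)} = \frac{5}{4 F} - \frac{F \left(10 + F\right)}{4}$ ($w{\left(F \right)} = \frac{\frac{\left(-1\right) F}{\frac{1}{10 + F}} + \frac{5}{F}}{4} = \frac{- F \left(10 + F\right) + \frac{5}{F}}{4} = \frac{\frac{5}{F} - F \left(10 + F\right)}{4} = \frac{5}{4 F} - \frac{F \left(10 + F\right)}{4}$)
$\left(w{\left(W{\left(2 \right)} \right)} + 152\right)^{2} = \left(\frac{5 - \left(10 \cdot 2\right)^{2} \left(10 + 10 \cdot 2\right)}{4 \cdot 10 \cdot 2} + 152\right)^{2} = \left(\frac{5 - 20^{2} \left(10 + 20\right)}{4 \cdot 20} + 152\right)^{2} = \left(\frac{1}{4} \cdot \frac{1}{20} \left(5 - 400 \cdot 30\right) + 152\right)^{2} = \left(\frac{1}{4} \cdot \frac{1}{20} \left(5 - 12000\right) + 152\right)^{2} = \left(\frac{1}{4} \cdot \frac{1}{20} \left(-11995\right) + 152\right)^{2} = \left(- \frac{2399}{16} + 152\right)^{2} = \left(\frac{33}{16}\right)^{2} = \frac{1089}{256}$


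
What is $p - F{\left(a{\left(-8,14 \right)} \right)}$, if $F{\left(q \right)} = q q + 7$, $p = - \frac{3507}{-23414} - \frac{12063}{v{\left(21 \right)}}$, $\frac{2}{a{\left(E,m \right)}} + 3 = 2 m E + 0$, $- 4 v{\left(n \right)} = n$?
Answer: $\frac{19347491926039}{8445500042} \approx 2290.9$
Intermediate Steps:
$v{\left(n \right)} = - \frac{n}{4}$
$a{\left(E,m \right)} = \frac{2}{-3 + 2 E m}$ ($a{\left(E,m \right)} = \frac{2}{-3 + \left(2 m E + 0\right)} = \frac{2}{-3 + \left(2 E m + 0\right)} = \frac{2}{-3 + 2 E m}$)
$p = \frac{376615325}{163898}$ ($p = - \frac{3507}{-23414} - \frac{12063}{\left(- \frac{1}{4}\right) 21} = \left(-3507\right) \left(- \frac{1}{23414}\right) - \frac{12063}{- \frac{21}{4}} = \frac{3507}{23414} - - \frac{16084}{7} = \frac{3507}{23414} + \frac{16084}{7} = \frac{376615325}{163898} \approx 2297.9$)
$F{\left(q \right)} = 7 + q^{2}$ ($F{\left(q \right)} = q^{2} + 7 = 7 + q^{2}$)
$p - F{\left(a{\left(-8,14 \right)} \right)} = \frac{376615325}{163898} - \left(7 + \left(\frac{2}{-3 + 2 \left(-8\right) 14}\right)^{2}\right) = \frac{376615325}{163898} - \left(7 + \left(\frac{2}{-3 - 224}\right)^{2}\right) = \frac{376615325}{163898} - \left(7 + \left(\frac{2}{-227}\right)^{2}\right) = \frac{376615325}{163898} - \left(7 + \left(2 \left(- \frac{1}{227}\right)\right)^{2}\right) = \frac{376615325}{163898} - \left(7 + \left(- \frac{2}{227}\right)^{2}\right) = \frac{376615325}{163898} - \left(7 + \frac{4}{51529}\right) = \frac{376615325}{163898} - \frac{360707}{51529} = \frac{19347491926039}{8445500042}$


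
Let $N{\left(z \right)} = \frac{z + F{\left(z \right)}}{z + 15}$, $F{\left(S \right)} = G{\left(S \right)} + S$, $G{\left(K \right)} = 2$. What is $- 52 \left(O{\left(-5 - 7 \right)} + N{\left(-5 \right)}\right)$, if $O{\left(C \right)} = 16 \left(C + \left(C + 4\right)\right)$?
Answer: $\frac{83408}{5} \approx 16682.0$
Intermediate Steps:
$O{\left(C \right)} = 64 + 32 C$ ($O{\left(C \right)} = 16 \left(C + \left(4 + C\right)\right) = 16 \left(4 + 2 C\right) = 64 + 32 C$)
$F{\left(S \right)} = 2 + S$
$N{\left(z \right)} = \frac{2 + 2 z}{15 + z}$ ($N{\left(z \right)} = \frac{z + \left(2 + z\right)}{z + 15} = \frac{2 + 2 z}{15 + z}$)
$- 52 \left(O{\left(-5 - 7 \right)} + N{\left(-5 \right)}\right) = - 52 \left(\left(64 + 32 \left(-5 - 7\right)\right) + \frac{2 \left(1 - 5\right)}{15 - 5}\right) = - 52 \left(\left(64 + 32 \left(-12\right)\right) + 2 \cdot \frac{1}{10} \left(-4\right)\right) = - 52 \left(\left(64 - 384\right) + 2 \cdot \frac{1}{10} \left(-4\right)\right) = - 52 \left(-320 - \frac{4}{5}\right) = \left(-52\right) \left(- \frac{1604}{5}\right) = \frac{83408}{5}$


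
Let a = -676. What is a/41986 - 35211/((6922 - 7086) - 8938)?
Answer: 245369349/63692762 ≈ 3.8524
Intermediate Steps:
a/41986 - 35211/((6922 - 7086) - 8938) = -676/41986 - 35211/((6922 - 7086) - 8938) = -676*1/41986 - 35211/(-164 - 8938) = -338/20993 - 35211/(-9102) = -338/20993 - 35211*(-1/9102) = -338/20993 + 11737/3034 = 245369349/63692762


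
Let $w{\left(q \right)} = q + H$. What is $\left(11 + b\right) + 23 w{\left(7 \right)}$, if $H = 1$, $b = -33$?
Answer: $162$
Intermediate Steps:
$w{\left(q \right)} = 1 + q$ ($w{\left(q \right)} = q + 1 = 1 + q$)
$\left(11 + b\right) + 23 w{\left(7 \right)} = \left(11 - 33\right) + 23 \left(1 + 7\right) = -22 + 23 \cdot 8 = -22 + 184 = 162$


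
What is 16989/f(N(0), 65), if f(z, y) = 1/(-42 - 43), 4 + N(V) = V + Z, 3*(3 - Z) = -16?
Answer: -1444065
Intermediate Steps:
Z = 25/3 (Z = 3 - ⅓*(-16) = 3 + 16/3 = 25/3 ≈ 8.3333)
N(V) = 13/3 + V (N(V) = -4 + (V + 25/3) = -4 + (25/3 + V) = 13/3 + V)
f(z, y) = -1/85 (f(z, y) = 1/(-85) = -1/85)
16989/f(N(0), 65) = 16989/(-1/85) = 16989*(-85) = -1444065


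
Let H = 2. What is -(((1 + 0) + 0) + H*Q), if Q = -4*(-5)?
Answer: -41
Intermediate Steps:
Q = 20
-(((1 + 0) + 0) + H*Q) = -(((1 + 0) + 0) + 2*20) = -((1 + 0) + 40) = -(1 + 40) = -1*41 = -41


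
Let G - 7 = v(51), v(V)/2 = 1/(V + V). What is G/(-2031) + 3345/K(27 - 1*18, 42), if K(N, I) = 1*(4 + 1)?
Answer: 69295331/103581 ≈ 669.00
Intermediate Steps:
v(V) = 1/V (v(V) = 2/(V + V) = 2/((2*V)) = 2*(1/(2*V)) = 1/V)
K(N, I) = 5 (K(N, I) = 1*5 = 5)
G = 358/51 (G = 7 + 1/51 = 358/51 ≈ 7.0196)
G/(-2031) + 3345/K(27 - 1*18, 42) = (358/51)/(-2031) + 3345/5 = (358/51)*(-1/2031) + 3345*(⅕) = -358/103581 + 669 = 69295331/103581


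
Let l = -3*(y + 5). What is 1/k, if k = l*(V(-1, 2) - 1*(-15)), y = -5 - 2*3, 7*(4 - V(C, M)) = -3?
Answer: 7/2448 ≈ 0.0028595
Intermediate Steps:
V(C, M) = 31/7 (V(C, M) = 4 - 1/7*(-3) = 4 + 3/7 = 31/7)
y = -11 (y = -5 - 6 = -11)
l = 18 (l = -3*(-11 + 5) = -3*(-6) = 18)
k = 2448/7 (k = 18*(31/7 - 1*(-15)) = 18*(31/7 + 15) = 18*(136/7) = 2448/7 ≈ 349.71)
1/k = 1/(2448/7) = 7/2448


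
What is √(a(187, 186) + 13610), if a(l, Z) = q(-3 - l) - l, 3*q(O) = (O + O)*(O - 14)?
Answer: √39263 ≈ 198.15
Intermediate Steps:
q(O) = 2*O*(-14 + O)/3 (q(O) = ((O + O)*(O - 14))/3 = ((2*O)*(-14 + O))/3 = (2*O*(-14 + O))/3 = 2*O*(-14 + O)/3)
a(l, Z) = -l + 2*(-17 - l)*(-3 - l)/3 (a(l, Z) = 2*(-3 - l)*(-14 + (-3 - l))/3 - l = 2*(-3 - l)*(-17 - l)/3 - l = 2*(-17 - l)*(-3 - l)/3 - l = -l + 2*(-17 - l)*(-3 - l)/3)
√(a(187, 186) + 13610) = √((34 + (⅔)*187² + (37/3)*187) + 13610) = √((34 + (⅔)*34969 + 6919/3) + 13610) = √((34 + 69938/3 + 6919/3) + 13610) = √(25653 + 13610) = √39263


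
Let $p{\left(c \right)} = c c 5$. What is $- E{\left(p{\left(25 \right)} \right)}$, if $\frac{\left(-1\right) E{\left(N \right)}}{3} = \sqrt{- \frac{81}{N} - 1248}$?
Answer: $\frac{3 i \sqrt{19500405}}{125} \approx 105.98 i$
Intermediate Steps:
$p{\left(c \right)} = 5 c^{2}$ ($p{\left(c \right)} = c^{2} \cdot 5 = 5 c^{2}$)
$E{\left(N \right)} = - 3 \sqrt{-1248 - \frac{81}{N}}$ ($E{\left(N \right)} = - 3 \sqrt{- \frac{81}{N} - 1248} = - 3 \sqrt{-1248 - \frac{81}{N}}$)
$- E{\left(p{\left(25 \right)} \right)} = - \left(-3\right) \sqrt{-1248 - \frac{81}{5 \cdot 25^{2}}} = - \left(-3\right) \sqrt{-1248 - \frac{81}{5 \cdot 625}} = - \left(-3\right) \sqrt{-1248 - \frac{81}{3125}} = - \left(-3\right) \sqrt{- \frac{3900081}{3125}} = - \left(-3\right) \frac{i \sqrt{19500405}}{125} = - \frac{\left(-3\right) i \sqrt{19500405}}{125} = \frac{3 i \sqrt{19500405}}{125}$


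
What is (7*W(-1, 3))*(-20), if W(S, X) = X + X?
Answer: -840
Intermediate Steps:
W(S, X) = 2*X
(7*W(-1, 3))*(-20) = (7*(2*3))*(-20) = (7*6)*(-20) = 42*(-20) = -840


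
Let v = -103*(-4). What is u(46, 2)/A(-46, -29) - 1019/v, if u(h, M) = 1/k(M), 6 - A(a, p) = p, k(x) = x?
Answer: -35459/14420 ≈ -2.4590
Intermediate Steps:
A(a, p) = 6 - p
u(h, M) = 1/M
v = 412
u(46, 2)/A(-46, -29) - 1019/v = 1/(2*(6 - 1*(-29))) - 1019/412 = 1/(2*(6 + 29)) - 1019*1/412 = (1/2)/35 - 1019/412 = (1/2)*(1/35) - 1019/412 = 1/70 - 1019/412 = -35459/14420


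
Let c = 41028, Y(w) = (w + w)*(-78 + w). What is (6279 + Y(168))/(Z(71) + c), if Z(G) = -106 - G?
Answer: 12173/13617 ≈ 0.89396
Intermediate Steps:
Y(w) = 2*w*(-78 + w) (Y(w) = (2*w)*(-78 + w) = 2*w*(-78 + w))
(6279 + Y(168))/(Z(71) + c) = (6279 + 2*168*(-78 + 168))/((-106 - 1*71) + 41028) = (6279 + 2*168*90)/((-106 - 71) + 41028) = (6279 + 30240)/(-177 + 41028) = 36519/40851 = 36519*(1/40851) = 12173/13617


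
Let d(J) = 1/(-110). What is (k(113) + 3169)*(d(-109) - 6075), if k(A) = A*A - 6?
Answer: -5323287466/55 ≈ -9.6787e+7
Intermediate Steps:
d(J) = -1/110
k(A) = -6 + A**2 (k(A) = A**2 - 6 = -6 + A**2)
(k(113) + 3169)*(d(-109) - 6075) = ((-6 + 113**2) + 3169)*(-1/110 - 6075) = ((-6 + 12769) + 3169)*(-668251/110) = (12763 + 3169)*(-668251/110) = 15932*(-668251/110) = -5323287466/55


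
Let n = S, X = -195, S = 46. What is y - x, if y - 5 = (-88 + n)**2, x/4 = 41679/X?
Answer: 170557/65 ≈ 2624.0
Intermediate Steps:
n = 46
x = -55572/65 (x = 4*(41679/(-195)) = 4*(41679*(-1/195)) = 4*(-13893/65) = -55572/65 ≈ -854.95)
y = 1769 (y = 5 + (-88 + 46)**2 = 5 + (-42)**2 = 5 + 1764 = 1769)
y - x = 1769 - 1*(-55572/65) = 1769 + 55572/65 = 170557/65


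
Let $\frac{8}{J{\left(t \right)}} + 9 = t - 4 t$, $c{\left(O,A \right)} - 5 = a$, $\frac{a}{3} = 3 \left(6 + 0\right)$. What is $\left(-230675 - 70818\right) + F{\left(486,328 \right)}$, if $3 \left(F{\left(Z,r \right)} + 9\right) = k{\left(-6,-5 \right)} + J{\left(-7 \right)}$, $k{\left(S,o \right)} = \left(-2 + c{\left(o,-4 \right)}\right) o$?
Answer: $- \frac{2714371}{9} \approx -3.016 \cdot 10^{5}$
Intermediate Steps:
$a = 54$ ($a = 3 \cdot 3 \left(6 + 0\right) = 3 \cdot 3 \cdot 6 = 3 \cdot 18 = 54$)
$c{\left(O,A \right)} = 59$ ($c{\left(O,A \right)} = 5 + 54 = 59$)
$J{\left(t \right)} = \frac{8}{-9 - 3 t}$ ($J{\left(t \right)} = \frac{8}{-9 + \left(t - 4 t\right)} = \frac{8}{-9 - 3 t}$)
$k{\left(S,o \right)} = 57 o$ ($k{\left(S,o \right)} = \left(-2 + 59\right) o = 57 o$)
$F{\left(Z,r \right)} = - \frac{934}{9}$ ($F{\left(Z,r \right)} = -9 + \frac{57 \left(-5\right) - \frac{8}{9 + 3 \left(-7\right)}}{3} = -9 + \frac{-285 - \frac{8}{9 - 21}}{3} = -9 + \frac{-285 - \frac{8}{-12}}{3} = -9 + \frac{-285 - - \frac{2}{3}}{3} = -9 + \frac{-285 + \frac{2}{3}}{3} = -9 + \frac{1}{3} \left(- \frac{853}{3}\right) = -9 - \frac{853}{9} = - \frac{934}{9}$)
$\left(-230675 - 70818\right) + F{\left(486,328 \right)} = \left(-230675 - 70818\right) - \frac{934}{9} = -301493 - \frac{934}{9} = - \frac{2714371}{9}$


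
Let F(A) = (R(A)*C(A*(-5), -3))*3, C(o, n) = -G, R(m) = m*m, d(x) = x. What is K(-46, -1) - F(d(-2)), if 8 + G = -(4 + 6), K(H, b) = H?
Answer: -262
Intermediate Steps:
G = -18 (G = -8 - (4 + 6) = -8 - 1*10 = -8 - 10 = -18)
R(m) = m**2
C(o, n) = 18 (C(o, n) = -1*(-18) = 18)
F(A) = 54*A**2 (F(A) = (A**2*18)*3 = (18*A**2)*3 = 54*A**2)
K(-46, -1) - F(d(-2)) = -46 - 54*(-2)**2 = -46 - 54*4 = -46 - 1*216 = -46 - 216 = -262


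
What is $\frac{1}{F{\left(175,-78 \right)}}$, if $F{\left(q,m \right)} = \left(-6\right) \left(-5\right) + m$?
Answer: $- \frac{1}{48} \approx -0.020833$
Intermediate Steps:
$F{\left(q,m \right)} = 30 + m$
$\frac{1}{F{\left(175,-78 \right)}} = \frac{1}{30 - 78} = \frac{1}{-48} = - \frac{1}{48}$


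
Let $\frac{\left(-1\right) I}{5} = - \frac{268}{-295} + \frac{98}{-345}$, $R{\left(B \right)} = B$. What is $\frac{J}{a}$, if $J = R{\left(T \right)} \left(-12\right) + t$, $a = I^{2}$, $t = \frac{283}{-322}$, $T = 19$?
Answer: $- \frac{53105067333}{2261617400} \approx -23.481$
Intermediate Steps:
$t = - \frac{283}{322}$ ($t = 283 \left(- \frac{1}{322}\right) = - \frac{283}{322} \approx -0.87888$)
$I = - \frac{12710}{4071}$ ($I = - 5 \left(- \frac{268}{-295} + \frac{98}{-345}\right) = - 5 \left(\left(-268\right) \left(- \frac{1}{295}\right) + 98 \left(- \frac{1}{345}\right)\right) = - 5 \left(\frac{268}{295} - \frac{98}{345}\right) = \left(-5\right) \frac{2542}{4071} = - \frac{12710}{4071} \approx -3.1221$)
$a = \frac{161544100}{16573041}$ ($a = \left(- \frac{12710}{4071}\right)^{2} = \frac{161544100}{16573041} \approx 9.7474$)
$J = - \frac{73699}{322}$ ($J = 19 \left(-12\right) - \frac{283}{322} = -228 - \frac{283}{322} = - \frac{73699}{322} \approx -228.88$)
$\frac{J}{a} = - \frac{73699}{322 \cdot \frac{161544100}{16573041}} = \left(- \frac{73699}{322}\right) \frac{16573041}{161544100} = - \frac{53105067333}{2261617400}$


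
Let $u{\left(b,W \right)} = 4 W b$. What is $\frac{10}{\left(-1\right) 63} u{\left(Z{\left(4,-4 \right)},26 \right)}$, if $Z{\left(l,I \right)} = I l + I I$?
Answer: $0$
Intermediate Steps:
$Z{\left(l,I \right)} = I^{2} + I l$ ($Z{\left(l,I \right)} = I l + I^{2} = I^{2} + I l$)
$u{\left(b,W \right)} = 4 W b$
$\frac{10}{\left(-1\right) 63} u{\left(Z{\left(4,-4 \right)},26 \right)} = \frac{10}{\left(-1\right) 63} \cdot 4 \cdot 26 \left(- 4 \left(-4 + 4\right)\right) = \frac{10}{-63} \cdot 4 \cdot 26 \left(\left(-4\right) 0\right) = 10 \left(- \frac{1}{63}\right) 4 \cdot 26 \cdot 0 = \left(- \frac{10}{63}\right) 0 = 0$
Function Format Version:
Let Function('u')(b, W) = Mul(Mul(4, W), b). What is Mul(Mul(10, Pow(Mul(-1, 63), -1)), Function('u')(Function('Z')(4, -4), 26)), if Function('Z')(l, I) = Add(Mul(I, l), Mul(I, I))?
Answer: 0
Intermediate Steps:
Function('Z')(l, I) = Add(Pow(I, 2), Mul(I, l)) (Function('Z')(l, I) = Add(Mul(I, l), Pow(I, 2)) = Add(Pow(I, 2), Mul(I, l)))
Function('u')(b, W) = Mul(4, W, b)
Mul(Mul(10, Pow(Mul(-1, 63), -1)), Function('u')(Function('Z')(4, -4), 26)) = Mul(Mul(10, Pow(Mul(-1, 63), -1)), Mul(4, 26, Mul(-4, Add(-4, 4)))) = Mul(Mul(10, Pow(-63, -1)), Mul(4, 26, Mul(-4, 0))) = Mul(Mul(10, Rational(-1, 63)), Mul(4, 26, 0)) = Mul(Rational(-10, 63), 0) = 0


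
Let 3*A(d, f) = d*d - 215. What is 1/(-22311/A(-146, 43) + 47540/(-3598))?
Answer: -37960699/621983237 ≈ -0.061032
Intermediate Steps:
A(d, f) = -215/3 + d²/3 (A(d, f) = (d*d - 215)/3 = (d² - 215)/3 = (-215 + d²)/3 = -215/3 + d²/3)
1/(-22311/A(-146, 43) + 47540/(-3598)) = 1/(-22311/(-215/3 + (⅓)*(-146)²) + 47540/(-3598)) = 1/(-22311/(-215/3 + (⅓)*21316) + 47540*(-1/3598)) = 1/(-22311/(-215/3 + 21316/3) - 23770/1799) = 1/(-22311/21101/3 - 23770/1799) = 1/(-22311*3/21101 - 23770/1799) = 1/(-66933/21101 - 23770/1799) = 1/(-621983237/37960699) = -37960699/621983237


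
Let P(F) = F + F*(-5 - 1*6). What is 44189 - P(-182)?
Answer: 42369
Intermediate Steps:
P(F) = -10*F (P(F) = F + F*(-5 - 6) = F + F*(-11) = F - 11*F = -10*F)
44189 - P(-182) = 44189 - (-10)*(-182) = 44189 - 1*1820 = 44189 - 1820 = 42369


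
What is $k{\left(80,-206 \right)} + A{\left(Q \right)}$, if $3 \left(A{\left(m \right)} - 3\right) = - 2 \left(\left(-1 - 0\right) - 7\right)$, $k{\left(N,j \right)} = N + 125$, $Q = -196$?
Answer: $\frac{640}{3} \approx 213.33$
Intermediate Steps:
$k{\left(N,j \right)} = 125 + N$
$A{\left(m \right)} = \frac{25}{3}$ ($A{\left(m \right)} = 3 + \frac{\left(-2\right) \left(\left(-1 - 0\right) - 7\right)}{3} = 3 + \frac{\left(-2\right) \left(\left(-1 + 0\right) - 7\right)}{3} = 3 + \frac{\left(-2\right) \left(-1 - 7\right)}{3} = 3 + \frac{\left(-2\right) \left(-8\right)}{3} = 3 + \frac{1}{3} \cdot 16 = 3 + \frac{16}{3} = \frac{25}{3}$)
$k{\left(80,-206 \right)} + A{\left(Q \right)} = \left(125 + 80\right) + \frac{25}{3} = 205 + \frac{25}{3} = \frac{640}{3}$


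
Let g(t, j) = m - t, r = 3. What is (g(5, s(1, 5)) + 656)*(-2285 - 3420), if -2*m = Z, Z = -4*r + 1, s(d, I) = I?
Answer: -7490665/2 ≈ -3.7453e+6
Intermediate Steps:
Z = -11 (Z = -4*3 + 1 = -12 + 1 = -11)
m = 11/2 (m = -½*(-11) = 11/2 ≈ 5.5000)
g(t, j) = 11/2 - t
(g(5, s(1, 5)) + 656)*(-2285 - 3420) = ((11/2 - 1*5) + 656)*(-2285 - 3420) = ((11/2 - 5) + 656)*(-5705) = (½ + 656)*(-5705) = (1313/2)*(-5705) = -7490665/2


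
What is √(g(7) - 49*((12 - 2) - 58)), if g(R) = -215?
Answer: √2137 ≈ 46.228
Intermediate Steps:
√(g(7) - 49*((12 - 2) - 58)) = √(-215 - 49*((12 - 2) - 58)) = √(-215 - 49*(10 - 58)) = √(-215 - 49*(-48)) = √(-215 + 2352) = √2137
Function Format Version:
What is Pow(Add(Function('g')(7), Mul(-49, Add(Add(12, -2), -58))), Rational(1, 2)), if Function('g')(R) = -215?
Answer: Pow(2137, Rational(1, 2)) ≈ 46.228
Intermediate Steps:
Pow(Add(Function('g')(7), Mul(-49, Add(Add(12, -2), -58))), Rational(1, 2)) = Pow(Add(-215, Mul(-49, Add(Add(12, -2), -58))), Rational(1, 2)) = Pow(Add(-215, Mul(-49, Add(10, -58))), Rational(1, 2)) = Pow(Add(-215, Mul(-49, -48)), Rational(1, 2)) = Pow(Add(-215, 2352), Rational(1, 2)) = Pow(2137, Rational(1, 2))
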